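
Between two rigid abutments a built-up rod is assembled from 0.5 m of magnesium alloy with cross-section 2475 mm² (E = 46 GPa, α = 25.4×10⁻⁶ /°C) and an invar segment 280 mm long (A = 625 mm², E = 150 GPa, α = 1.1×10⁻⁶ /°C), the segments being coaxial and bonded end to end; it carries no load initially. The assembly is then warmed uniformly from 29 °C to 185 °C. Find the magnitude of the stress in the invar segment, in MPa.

With the walls removed the bar would change length by δ_free = Σ αᵢΔT Lᵢ = 25.4×10⁻⁶×156×500 + 1.1×10⁻⁶×156×280 = 2.029 mm.
Since the ends are fixed, an axial force P builds up, equal in every segment, with P · Σ Lᵢ/(AᵢEᵢ) = δ_free.
Σ Lᵢ/(AᵢEᵢ) = 500/(2475×46×10³) + 280/(625×150×10³) = 7.378×10⁻⁶ mm/N.
So P = 2.029 / 7.378×10⁻⁶ = 275 kN, compressive.
σ_{invar} = P / A = 275000 / 625 = 440 MPa.

σ ≈ 440 MPa (compressive)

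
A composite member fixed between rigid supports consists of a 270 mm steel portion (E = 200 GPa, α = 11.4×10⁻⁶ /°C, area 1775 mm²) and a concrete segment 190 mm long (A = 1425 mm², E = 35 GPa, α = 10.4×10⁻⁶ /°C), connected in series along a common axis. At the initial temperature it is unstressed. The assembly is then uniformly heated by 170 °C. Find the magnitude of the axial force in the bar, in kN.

Free thermal expansion of the whole bar: Σ αᵢΔT Lᵢ = 11.4×10⁻⁶×170×270 + 10.4×10⁻⁶×170×190 = 0.8592 mm.
The rigid supports impose zero overall length change; the single axial force P common to all segments must satisfy P Σ Lᵢ/(AᵢEᵢ) = δ_free.
Σ Lᵢ/(AᵢEᵢ) = 270/(1775×200×10³) + 190/(1425×35×10³) = 4.57×10⁻⁶ mm/N.
P = 0.8592 / 4.57×10⁻⁶ = 188000 N = 188 kN, compressive.

P ≈ 188 kN (compressive)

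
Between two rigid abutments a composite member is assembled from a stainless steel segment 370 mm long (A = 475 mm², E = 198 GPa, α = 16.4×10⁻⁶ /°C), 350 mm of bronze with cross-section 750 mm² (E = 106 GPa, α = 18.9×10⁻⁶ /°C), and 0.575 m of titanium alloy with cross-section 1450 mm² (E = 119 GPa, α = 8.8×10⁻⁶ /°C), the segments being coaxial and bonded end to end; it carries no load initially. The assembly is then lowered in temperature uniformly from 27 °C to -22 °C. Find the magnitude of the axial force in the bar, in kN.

P ≈ 74.5 kN (tensile)

With the walls removed the bar would change length by δ_free = Σ αᵢΔT Lᵢ = 16.4×10⁻⁶×49×370 + 18.9×10⁻⁶×49×350 + 8.8×10⁻⁶×49×575 = 0.8694 mm.
Since the ends are fixed, an axial force P builds up, equal in every segment, with P · Σ Lᵢ/(AᵢEᵢ) = δ_free.
The series flexibility is Σ Lᵢ/(AᵢEᵢ) = 370/(475×198×10³) + 350/(750×106×10³) + 575/(1450×119×10³) = 1.167×10⁻⁵ mm/N.
So P = 0.8694 / 1.167×10⁻⁵ = 74.51 kN, tensile.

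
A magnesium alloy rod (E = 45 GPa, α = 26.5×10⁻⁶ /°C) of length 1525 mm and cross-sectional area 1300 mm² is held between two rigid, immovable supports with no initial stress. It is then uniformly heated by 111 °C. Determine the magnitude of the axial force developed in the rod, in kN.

Full restraint means ε = 0, so the stress is σ = EαΔT = 45×10³ × 26.5×10⁻⁶ × 111 = 132.4 MPa.
Axial force P = σA = 132.4 × 1300 = 172100 N = 172.1 kN, compressive.

P ≈ 172 kN (compressive)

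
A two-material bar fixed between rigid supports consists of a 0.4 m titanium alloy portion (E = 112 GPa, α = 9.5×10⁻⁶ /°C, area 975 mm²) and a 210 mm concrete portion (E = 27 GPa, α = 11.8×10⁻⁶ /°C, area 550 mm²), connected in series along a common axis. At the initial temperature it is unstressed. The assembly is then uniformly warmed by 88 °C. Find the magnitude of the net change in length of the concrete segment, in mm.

|ΔL| ≈ 0.221 mm

Free thermal expansion of the whole bar: Σ αᵢΔT Lᵢ = 9.5×10⁻⁶×88×400 + 11.8×10⁻⁶×88×210 = 0.5525 mm.
The walls prevent any net length change, so an axial force P (same in every segment) develops. Compatibility: P · Σ Lᵢ/(AᵢEᵢ) = δ_free.
Σ Lᵢ/(AᵢEᵢ) = 400/(975×112×10³) + 210/(550×27×10³) = 1.78×10⁻⁵ mm/N.
Hence P = δ_free / Σ(L/AE) = 0.5525/1.78×10⁻⁵ = 31.03 kN (compressive).
For the concrete segment, free thermal change = 11.8×10⁻⁶×88×210 = 0.2181 mm and elastic change from P = 31030×210/(550×27×10³) = 0.4388 mm; these oppose, so the net change is 0.221 mm (segment shortens).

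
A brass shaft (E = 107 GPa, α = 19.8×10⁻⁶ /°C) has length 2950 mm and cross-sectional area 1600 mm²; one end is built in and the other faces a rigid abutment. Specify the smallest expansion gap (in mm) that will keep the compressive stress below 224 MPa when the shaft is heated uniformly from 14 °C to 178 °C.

g ≈ 3.4 mm

With no wall the shaft would lengthen by αΔT L = 19.8×10⁻⁶ × 164 × 2950 = 9.579 mm.
A stress of 224 MPa corresponds to the wall pushing the shaft back by σL/E = 224×2950/(107×10³) = 6.176 mm.
The gap must absorb the remainder: g_min = 9.579 − 6.176 = 3.404 mm.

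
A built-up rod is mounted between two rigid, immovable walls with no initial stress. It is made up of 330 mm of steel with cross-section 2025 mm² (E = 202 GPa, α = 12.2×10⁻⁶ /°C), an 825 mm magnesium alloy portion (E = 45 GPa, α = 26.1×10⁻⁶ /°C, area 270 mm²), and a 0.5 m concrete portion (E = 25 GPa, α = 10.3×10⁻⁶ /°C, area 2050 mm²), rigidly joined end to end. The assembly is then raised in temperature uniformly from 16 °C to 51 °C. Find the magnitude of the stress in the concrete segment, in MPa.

Free thermal expansion of the whole bar: Σ αᵢΔT Lᵢ = 12.2×10⁻⁶×35×330 + 26.1×10⁻⁶×35×825 + 10.3×10⁻⁶×35×500 = 1.075 mm.
Since the ends are fixed, an axial force P builds up, equal in every segment, with P · Σ Lᵢ/(AᵢEᵢ) = δ_free.
Σ Lᵢ/(AᵢEᵢ) = 330/(2025×202×10³) + 825/(270×45×10³) + 500/(2050×25×10³) = 7.846×10⁻⁵ mm/N.
So P = 1.075 / 7.846×10⁻⁵ = 13.7 kN, compressive.
σ_{concrete} = P / A = 13700 / 2050 = 6.682 MPa.

σ ≈ 6.68 MPa (compressive)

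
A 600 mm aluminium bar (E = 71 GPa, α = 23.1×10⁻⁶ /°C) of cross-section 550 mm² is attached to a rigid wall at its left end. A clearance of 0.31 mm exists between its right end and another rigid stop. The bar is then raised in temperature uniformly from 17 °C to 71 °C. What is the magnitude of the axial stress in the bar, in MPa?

σ ≈ 51.9 MPa (compressive)

Unrestrained expansion: δ_free = αΔT L = 23.1×10⁻⁶ × 54 × 600 = 0.7484 mm.
The gap closes (δ_free > 0.31 mm) and the wall then resists a further 0.7484 − 0.31 = 0.4384 mm of expansion.
Compatibility: PL/(AE) = 0.4384 mm, so σ = P/A = E × (0.4384/600) = 51.88 MPa.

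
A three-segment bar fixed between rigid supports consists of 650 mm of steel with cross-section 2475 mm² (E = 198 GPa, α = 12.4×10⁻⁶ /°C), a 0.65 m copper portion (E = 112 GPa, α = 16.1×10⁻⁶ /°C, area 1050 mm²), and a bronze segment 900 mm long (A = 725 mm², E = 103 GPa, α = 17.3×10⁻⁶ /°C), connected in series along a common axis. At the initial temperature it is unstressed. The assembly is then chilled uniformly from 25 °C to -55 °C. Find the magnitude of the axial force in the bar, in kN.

If the supports were absent, the total length change would be Σ αᵢΔT Lᵢ = 12.4×10⁻⁶×80×650 + 16.1×10⁻⁶×80×650 + 17.3×10⁻⁶×80×900 = 2.728 mm.
The rigid supports impose zero overall length change; the single axial force P common to all segments must satisfy P Σ Lᵢ/(AᵢEᵢ) = δ_free.
Σ Lᵢ/(AᵢEᵢ) = 650/(2475×198×10³) + 650/(1050×112×10³) + 900/(725×103×10³) = 1.891×10⁻⁵ mm/N.
So P = 2.728 / 1.891×10⁻⁵ = 144.3 kN, tensile.

P ≈ 144 kN (tensile)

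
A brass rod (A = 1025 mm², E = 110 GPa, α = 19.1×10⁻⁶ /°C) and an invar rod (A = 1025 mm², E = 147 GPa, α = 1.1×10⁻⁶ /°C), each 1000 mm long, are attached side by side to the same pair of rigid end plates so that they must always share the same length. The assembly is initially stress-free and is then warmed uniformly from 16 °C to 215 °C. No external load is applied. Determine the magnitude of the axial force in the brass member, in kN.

P ≈ 231 kN (compressive in the brass)

Both members must finish at the same length. With the larger α, the brass tends to over-expand; the plates restrain it, putting the brass in compression and the invar in tension. With no external load the two internal forces are equal and opposite, magnitude P.
Compatibility of the two members (thermal + elastic change equal): (α₁ − α₂)ΔT = P·[1/(A₁E₁) + 1/(A₂E₂)].
|α₁ − α₂|·ΔT = 18×10⁻⁶ × 199 = 0.003582.
1/(A₁E₁) + 1/(A₂E₂) = 1/(1025×110×10³) + 1/(1025×147×10³) = 1.551×10⁻⁸ N⁻¹.
So P = 0.003582 / 1.551×10⁻⁸ = 231 kN.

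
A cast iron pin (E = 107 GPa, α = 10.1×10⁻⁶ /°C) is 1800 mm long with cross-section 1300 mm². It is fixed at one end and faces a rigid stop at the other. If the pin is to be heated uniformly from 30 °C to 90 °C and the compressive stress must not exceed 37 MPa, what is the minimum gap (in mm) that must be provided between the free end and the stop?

g ≈ 0.468 mm

With no wall the pin would lengthen by αΔT L = 10.1×10⁻⁶ × 60 × 1800 = 1.091 mm.
At the allowable stress the elastic shortening the wall may impose is σL/E = 37 × 1800 / (107×10³) = 0.6224 mm.
So the gap has to take up the difference, g_min = δ_free − σL/E = 1.091 − 0.6224 = 0.4684 mm.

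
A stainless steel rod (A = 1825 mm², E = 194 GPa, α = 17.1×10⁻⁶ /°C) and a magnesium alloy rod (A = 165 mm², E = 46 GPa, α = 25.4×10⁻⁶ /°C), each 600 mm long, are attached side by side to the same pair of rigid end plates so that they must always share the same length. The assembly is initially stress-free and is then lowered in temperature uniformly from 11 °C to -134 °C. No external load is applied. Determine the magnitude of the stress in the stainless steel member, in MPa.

Equilibrium of a rigid end plate with no external load gives equal and opposite internal forces ±P in the two members. Since α_{magnesium alloy} > α_{stainless steel}, cooling drives the magnesium alloy into tension and the stainless steel into compression.
Compatibility of the two members (thermal + elastic change equal): (α₁ − α₂)ΔT = P·[1/(A₁E₁) + 1/(A₂E₂)].
|α₁ − α₂|·ΔT = 8.3×10⁻⁶ × 145 = 0.001203.
1/(A₁E₁) + 1/(A₂E₂) = 1/(1825×194×10³) + 1/(165×46×10³) = 1.346×10⁻⁷ N⁻¹.
P = 0.001203 / 1.346×10⁻⁷ = 8943 N = 8.943 kN.
σ_{stainless steel} = P/A₁ = 8943/1825 = 4.9 MPa, compressive.

σ ≈ 4.9 MPa (compressive)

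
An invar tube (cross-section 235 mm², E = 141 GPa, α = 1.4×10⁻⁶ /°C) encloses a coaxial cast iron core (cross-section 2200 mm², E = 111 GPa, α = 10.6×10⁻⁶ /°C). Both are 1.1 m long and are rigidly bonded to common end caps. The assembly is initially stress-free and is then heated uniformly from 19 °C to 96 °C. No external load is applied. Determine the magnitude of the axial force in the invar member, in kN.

The cast iron has the larger α, so on heating it would change length more than the invar if both were free. The rigid plates force a common final length, so the cast iron is put into compression and the invar into tension, with equal and opposite forces P (no external load).
Setting the final lengths equal and cancelling L: (α₁ − α₂)ΔT = P/(A₁E₁) + P/(A₂E₂).
|α₁ − α₂|·ΔT = 9.2×10⁻⁶ × 77 = 0.0007084.
1/(A₁E₁) + 1/(A₂E₂) = 1/(235×141×10³) + 1/(2200×111×10³) = 3.427×10⁻⁸ N⁻¹.
So P = 0.0007084 / 3.427×10⁻⁸ = 20.67 kN.

P ≈ 20.7 kN (tensile in the invar)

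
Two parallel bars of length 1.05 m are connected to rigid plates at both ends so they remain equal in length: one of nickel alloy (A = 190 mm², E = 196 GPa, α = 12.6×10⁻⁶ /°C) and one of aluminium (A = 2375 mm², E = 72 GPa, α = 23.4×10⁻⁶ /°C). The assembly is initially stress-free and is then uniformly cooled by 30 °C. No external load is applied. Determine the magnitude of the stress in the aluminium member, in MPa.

σ ≈ 4.17 MPa (tensile)

The aluminium has the larger α, so on cooling it would change length more than the nickel alloy if both were free. The rigid plates force a common final length, so the aluminium is put into tension and the nickel alloy into compression, with equal and opposite forces P (no external load).
Compatibility of the two members (thermal + elastic change equal): (α₁ − α₂)ΔT = P·[1/(A₁E₁) + 1/(A₂E₂)].
|α₁ − α₂|·ΔT = 10.8×10⁻⁶ × 30 = 0.000324.
1/(A₁E₁) + 1/(A₂E₂) = 1/(190×196×10³) + 1/(2375×72×10³) = 3.27×10⁻⁸ N⁻¹.
So P = 0.000324 / 3.27×10⁻⁸ = 9.908 kN.
σ_{aluminium} = P/A₂ = 9908/2375 = 4.172 MPa, tensile.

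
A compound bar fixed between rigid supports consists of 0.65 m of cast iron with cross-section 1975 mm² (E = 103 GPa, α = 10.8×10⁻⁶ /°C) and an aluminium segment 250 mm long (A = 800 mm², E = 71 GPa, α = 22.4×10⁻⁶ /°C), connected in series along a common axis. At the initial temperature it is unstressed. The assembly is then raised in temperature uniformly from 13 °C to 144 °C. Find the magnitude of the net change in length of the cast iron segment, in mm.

|ΔL| ≈ 0.224 mm

Free thermal expansion of the whole bar: Σ αᵢΔT Lᵢ = 10.8×10⁻⁶×131×650 + 22.4×10⁻⁶×131×250 = 1.653 mm.
Since the ends are fixed, an axial force P builds up, equal in every segment, with P · Σ Lᵢ/(AᵢEᵢ) = δ_free.
Σ Lᵢ/(AᵢEᵢ) = 650/(1975×103×10³) + 250/(800×71×10³) = 7.597×10⁻⁶ mm/N.
So P = 1.653 / 7.597×10⁻⁶ = 217.6 kN, compressive.
For the cast iron segment, free thermal change = 10.8×10⁻⁶×131×650 = 0.9196 mm and elastic change from P = 217600×650/(1975×103×10³) = 0.6954 mm; these oppose, so the net change is 0.224 mm (segment lengthens).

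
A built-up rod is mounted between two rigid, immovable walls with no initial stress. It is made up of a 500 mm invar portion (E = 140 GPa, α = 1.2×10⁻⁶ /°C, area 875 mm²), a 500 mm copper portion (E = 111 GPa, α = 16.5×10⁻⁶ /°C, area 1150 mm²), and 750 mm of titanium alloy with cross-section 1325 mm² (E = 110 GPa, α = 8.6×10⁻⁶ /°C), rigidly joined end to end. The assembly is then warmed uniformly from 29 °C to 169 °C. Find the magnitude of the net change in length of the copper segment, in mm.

|ΔL| ≈ 0.517 mm

Free thermal expansion of the whole bar: Σ αᵢΔT Lᵢ = 1.2×10⁻⁶×140×500 + 16.5×10⁻⁶×140×500 + 8.6×10⁻⁶×140×750 = 2.142 mm.
The rigid supports impose zero overall length change; the single axial force P common to all segments must satisfy P Σ Lᵢ/(AᵢEᵢ) = δ_free.
Σ Lᵢ/(AᵢEᵢ) = 500/(875×140×10³) + 500/(1150×111×10³) + 750/(1325×110×10³) = 1.314×10⁻⁵ mm/N.
So P = 2.142 / 1.314×10⁻⁵ = 163 kN, compressive.
For the copper segment, free thermal change = 16.5×10⁻⁶×140×500 = 1.155 mm and elastic change from P = 163000×500/(1150×111×10³) = 0.6383 mm; these oppose, so the net change is 0.517 mm (segment lengthens).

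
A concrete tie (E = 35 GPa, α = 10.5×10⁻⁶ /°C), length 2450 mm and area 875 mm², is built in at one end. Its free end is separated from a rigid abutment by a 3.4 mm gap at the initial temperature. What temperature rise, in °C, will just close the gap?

Contact occurs when the free expansion equals the gap: αΔT L = 3.4 mm.
ΔT = 3.4 / (10.5×10⁻⁶ × 2450) = 132.2 °C.

ΔT ≈ 132 °C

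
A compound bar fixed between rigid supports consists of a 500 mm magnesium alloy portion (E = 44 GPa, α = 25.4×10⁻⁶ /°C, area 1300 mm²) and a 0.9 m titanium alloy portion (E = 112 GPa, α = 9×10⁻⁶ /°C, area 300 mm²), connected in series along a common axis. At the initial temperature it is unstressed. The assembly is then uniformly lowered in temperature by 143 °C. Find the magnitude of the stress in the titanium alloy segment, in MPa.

σ ≈ 279 MPa (tensile)

Free thermal contraction of the whole bar: Σ αᵢΔT Lᵢ = 25.4×10⁻⁶×143×500 + 9×10⁻⁶×143×900 = 2.974 mm.
The walls prevent any net length change, so an axial force P (same in every segment) develops. Compatibility: P · Σ Lᵢ/(AᵢEᵢ) = δ_free.
The series flexibility is Σ Lᵢ/(AᵢEᵢ) = 500/(1300×44×10³) + 900/(300×112×10³) = 3.553×10⁻⁵ mm/N.
So P = 2.974 / 3.553×10⁻⁵ = 83.72 kN, tensile.
σ_{titanium alloy} = P / A = 83720 / 300 = 279.1 MPa.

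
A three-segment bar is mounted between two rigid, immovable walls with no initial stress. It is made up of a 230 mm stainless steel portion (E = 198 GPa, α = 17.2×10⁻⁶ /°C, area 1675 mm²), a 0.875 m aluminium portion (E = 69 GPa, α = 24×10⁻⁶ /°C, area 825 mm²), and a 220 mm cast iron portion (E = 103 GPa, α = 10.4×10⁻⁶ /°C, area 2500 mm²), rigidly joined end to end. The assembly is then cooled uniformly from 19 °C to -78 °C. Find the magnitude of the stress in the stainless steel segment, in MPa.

σ ≈ 93.3 MPa (tensile)

If the supports were absent, the total length change would be Σ αᵢΔT Lᵢ = 17.2×10⁻⁶×97×230 + 24×10⁻⁶×97×875 + 10.4×10⁻⁶×97×220 = 2.643 mm.
Since the ends are fixed, an axial force P builds up, equal in every segment, with P · Σ Lᵢ/(AᵢEᵢ) = δ_free.
The series flexibility is Σ Lᵢ/(AᵢEᵢ) = 230/(1675×198×10³) + 875/(825×69×10³) + 220/(2500×103×10³) = 1.692×10⁻⁵ mm/N.
P = 2.643 / 1.692×10⁻⁵ = 156200 N = 156.2 kN, tensile.
σ_{stainless steel} = P / A = 156200 / 1675 = 93.25 MPa.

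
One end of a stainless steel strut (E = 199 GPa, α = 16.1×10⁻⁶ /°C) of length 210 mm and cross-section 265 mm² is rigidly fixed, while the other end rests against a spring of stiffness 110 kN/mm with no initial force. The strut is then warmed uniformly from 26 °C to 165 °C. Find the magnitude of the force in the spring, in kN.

P ≈ 35.9 kN

If the spring were absent the strut would lengthen by αΔT L = 16.1×10⁻⁶ × 139 × 210 = 0.47 mm.
With a force P in the spring, the elastic change of the strut is PL/(AE) and that of the spring is P/k; compatibility requires their sum to equal δ_free.
P [ L/(AE) + 1/k ] = δ_free → P [ 210/(265×199×10³) + 1/(110×10³) ] = 0.47.
P = 0.47 / 1.307×10⁻⁵ = 35950 N.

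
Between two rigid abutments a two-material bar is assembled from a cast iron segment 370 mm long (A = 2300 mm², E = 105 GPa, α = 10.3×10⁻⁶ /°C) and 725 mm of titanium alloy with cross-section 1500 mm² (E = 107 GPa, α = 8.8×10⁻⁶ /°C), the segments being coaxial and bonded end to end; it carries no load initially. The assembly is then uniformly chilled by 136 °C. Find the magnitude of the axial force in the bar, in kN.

P ≈ 229 kN (tensile)

If the supports were absent, the total length change would be Σ αᵢΔT Lᵢ = 10.3×10⁻⁶×136×370 + 8.8×10⁻⁶×136×725 = 1.386 mm.
Since the ends are fixed, an axial force P builds up, equal in every segment, with P · Σ Lᵢ/(AᵢEᵢ) = δ_free.
The series flexibility is Σ Lᵢ/(AᵢEᵢ) = 370/(2300×105×10³) + 725/(1500×107×10³) = 6.049×10⁻⁶ mm/N.
P = 1.386 / 6.049×10⁻⁶ = 229100 N = 229.1 kN, tensile.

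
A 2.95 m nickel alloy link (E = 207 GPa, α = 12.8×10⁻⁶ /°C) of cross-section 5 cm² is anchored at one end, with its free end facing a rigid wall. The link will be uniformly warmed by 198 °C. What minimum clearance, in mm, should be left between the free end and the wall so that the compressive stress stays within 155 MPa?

g ≈ 5.27 mm

Free expansion if unrestrained: δ_free = αΔT L = 12.8×10⁻⁶ × 198 × 2950 = 7.476 mm.
At the allowable stress the elastic shortening the wall may impose is σL/E = 155 × 2950 / (207×10³) = 2.209 mm.
The gap must absorb the remainder: g_min = 7.476 − 2.209 = 5.268 mm.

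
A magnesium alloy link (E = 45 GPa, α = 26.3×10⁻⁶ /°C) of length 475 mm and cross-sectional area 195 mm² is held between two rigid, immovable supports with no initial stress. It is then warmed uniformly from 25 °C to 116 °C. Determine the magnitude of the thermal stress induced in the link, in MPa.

With length fixed, the mechanical strain must cancel the thermal strain αΔT = 26.3×10⁻⁶ × 91 = 2393.3×10⁻⁶.
σ = EαΔT = 45×10³ × 26.3×10⁻⁶ × 91 = 107.7 MPa (compressive; the link is trying to expand).

σ ≈ 108 MPa (compressive)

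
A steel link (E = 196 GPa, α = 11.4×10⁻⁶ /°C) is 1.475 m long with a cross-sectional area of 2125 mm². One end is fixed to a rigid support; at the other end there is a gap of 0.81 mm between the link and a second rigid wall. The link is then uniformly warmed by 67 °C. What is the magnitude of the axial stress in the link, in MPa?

Free thermal elongation = αΔT L = 11.4×10⁻⁶ × 67 × 1475 = 1.127 mm.
The gap closes (δ_free > 0.81 mm) and the wall then resists a further 1.127 − 0.81 = 0.3166 mm of expansion.
That suppressed elongation corresponds to σ = E·Δ/L = 196×10³ × 0.3166/1475 = 42.07 MPa.

σ ≈ 42.1 MPa (compressive)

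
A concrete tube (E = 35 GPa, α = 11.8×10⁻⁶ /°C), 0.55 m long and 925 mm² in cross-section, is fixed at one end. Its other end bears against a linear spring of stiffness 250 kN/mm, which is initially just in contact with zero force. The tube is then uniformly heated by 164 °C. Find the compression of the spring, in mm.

Free thermal expansion: δ_free = αΔT L = 11.8×10⁻⁶ × 164 × 550 = 1.064 mm.
With a force P in the spring, the elastic change of the tube is PL/(AE) and that of the spring is P/k; compatibility requires their sum to equal δ_free.
P [ L/(AE) + 1/k ] = δ_free → P [ 550/(925×35×10³) + 1/(250×10³) ] = 1.064.
P = 1.064 / 2.099×10⁻⁵ = 50710 N.
Spring compression = P/k = 50710/(250×10³) = 0.2028 mm.

δ ≈ 0.203 mm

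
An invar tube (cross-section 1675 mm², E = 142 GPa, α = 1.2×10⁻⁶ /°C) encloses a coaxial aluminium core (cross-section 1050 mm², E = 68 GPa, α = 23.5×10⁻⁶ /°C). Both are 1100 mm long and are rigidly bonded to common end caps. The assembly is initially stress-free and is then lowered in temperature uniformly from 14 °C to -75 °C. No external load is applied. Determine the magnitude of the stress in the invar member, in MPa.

Both members must finish at the same length. With the larger α, the aluminium tends to over-contract; the plates restrain it, putting the aluminium in tension and the invar in compression. With no external load the two internal forces are equal and opposite, magnitude P.
Setting the final lengths equal and cancelling L: (α₁ − α₂)ΔT = P/(A₁E₁) + P/(A₂E₂).
|α₁ − α₂|·ΔT = 22.3×10⁻⁶ × 89 = 0.001985.
1/(A₁E₁) + 1/(A₂E₂) = 1/(1675×142×10³) + 1/(1050×68×10³) = 1.821×10⁻⁸ N⁻¹.
P = 0.001985 / 1.821×10⁻⁸ = 109000 N = 109 kN.
σ_{invar} = P/A₁ = 109000/1675 = 65.07 MPa, compressive.

σ ≈ 65.1 MPa (compressive)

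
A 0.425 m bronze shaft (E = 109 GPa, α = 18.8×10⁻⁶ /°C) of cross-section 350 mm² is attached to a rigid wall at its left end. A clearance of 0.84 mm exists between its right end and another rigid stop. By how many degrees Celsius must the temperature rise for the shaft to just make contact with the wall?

ΔT ≈ 105 °C

Contact occurs when the free expansion equals the gap: αΔT L = 0.84 mm.
ΔT = 0.84 / (18.8×10⁻⁶ × 425) = 105.1 °C.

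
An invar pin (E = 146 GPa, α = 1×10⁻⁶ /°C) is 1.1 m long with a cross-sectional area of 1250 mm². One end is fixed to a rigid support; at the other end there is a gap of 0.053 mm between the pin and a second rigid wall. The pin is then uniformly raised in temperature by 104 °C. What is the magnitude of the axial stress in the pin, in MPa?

σ ≈ 8.15 MPa (compressive)

Free thermal elongation = αΔT L = 1×10⁻⁶ × 104 × 1100 = 0.1144 mm.
This exceeds the 0.053 mm gap, so the wall pushes back. The portion of expansion that must be recovered elastically is δ_free − gap = 0.1144 − 0.053 = 0.0614 mm.
Compatibility: PL/(AE) = 0.0614 mm, so σ = P/A = E × (0.0614/1100) = 8.149 MPa.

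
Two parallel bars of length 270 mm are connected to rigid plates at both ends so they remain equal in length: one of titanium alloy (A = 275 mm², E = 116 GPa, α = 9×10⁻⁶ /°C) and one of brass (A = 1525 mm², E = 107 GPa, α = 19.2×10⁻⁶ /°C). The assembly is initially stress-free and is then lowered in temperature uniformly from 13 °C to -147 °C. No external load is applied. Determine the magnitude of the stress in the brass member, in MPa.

σ ≈ 28.6 MPa (tensile)

Both members must finish at the same length. With the larger α, the brass tends to over-contract; the plates restrain it, putting the brass in tension and the titanium alloy in compression. With no external load the two internal forces are equal and opposite, magnitude P.
Setting the final lengths equal and cancelling L: (α₁ − α₂)ΔT = P/(A₁E₁) + P/(A₂E₂).
|α₁ − α₂|·ΔT = 10.2×10⁻⁶ × 160 = 0.001632.
1/(A₁E₁) + 1/(A₂E₂) = 1/(275×116×10³) + 1/(1525×107×10³) = 3.748×10⁻⁸ N⁻¹.
So P = 0.001632 / 3.748×10⁻⁸ = 43.55 kN.
σ_{brass} = P/A₂ = 43550/1525 = 28.56 MPa, tensile.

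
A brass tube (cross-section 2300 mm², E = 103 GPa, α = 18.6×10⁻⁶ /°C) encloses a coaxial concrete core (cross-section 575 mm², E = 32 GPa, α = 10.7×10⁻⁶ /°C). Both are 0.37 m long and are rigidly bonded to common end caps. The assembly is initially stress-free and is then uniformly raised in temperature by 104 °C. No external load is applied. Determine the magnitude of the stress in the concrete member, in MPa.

σ ≈ 24.4 MPa (tensile)

Equilibrium of a rigid end plate with no external load gives equal and opposite internal forces ±P in the two members. Since α_{brass} > α_{concrete}, heating drives the brass into compression and the concrete into tension.
Compatibility of the two members (thermal + elastic change equal): (α₁ − α₂)ΔT = P·[1/(A₁E₁) + 1/(A₂E₂)].
|α₁ − α₂|·ΔT = 7.9×10⁻⁶ × 104 = 0.0008216.
1/(A₁E₁) + 1/(A₂E₂) = 1/(2300×103×10³) + 1/(575×32×10³) = 5.857×10⁻⁸ N⁻¹.
P = 0.0008216 / 5.857×10⁻⁸ = 14030 N = 14.03 kN.
σ_{concrete} = P/A₂ = 14030/575 = 24.4 MPa, tensile.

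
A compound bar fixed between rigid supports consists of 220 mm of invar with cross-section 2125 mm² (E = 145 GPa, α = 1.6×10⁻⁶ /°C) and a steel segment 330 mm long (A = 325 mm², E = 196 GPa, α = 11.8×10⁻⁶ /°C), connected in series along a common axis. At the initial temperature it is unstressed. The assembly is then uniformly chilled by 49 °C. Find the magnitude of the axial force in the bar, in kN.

P ≈ 35.3 kN (tensile)

If the supports were absent, the total length change would be Σ αᵢΔT Lᵢ = 1.6×10⁻⁶×49×220 + 11.8×10⁻⁶×49×330 = 0.2081 mm.
The walls prevent any net length change, so an axial force P (same in every segment) develops. Compatibility: P · Σ Lᵢ/(AᵢEᵢ) = δ_free.
The series flexibility is Σ Lᵢ/(AᵢEᵢ) = 220/(2125×145×10³) + 330/(325×196×10³) = 5.895×10⁻⁶ mm/N.
Hence P = δ_free / Σ(L/AE) = 0.2081/5.895×10⁻⁶ = 35.3 kN (tensile).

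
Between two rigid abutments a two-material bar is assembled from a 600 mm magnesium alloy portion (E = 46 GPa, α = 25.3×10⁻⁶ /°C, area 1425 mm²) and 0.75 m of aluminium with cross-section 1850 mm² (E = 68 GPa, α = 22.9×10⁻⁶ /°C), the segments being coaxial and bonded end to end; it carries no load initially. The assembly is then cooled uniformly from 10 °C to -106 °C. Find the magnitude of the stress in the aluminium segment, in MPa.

Free thermal contraction of the whole bar: Σ αᵢΔT Lᵢ = 25.3×10⁻⁶×116×600 + 22.9×10⁻⁶×116×750 = 3.753 mm.
The walls prevent any net length change, so an axial force P (same in every segment) develops. Compatibility: P · Σ Lᵢ/(AᵢEᵢ) = δ_free.
Σ Lᵢ/(AᵢEᵢ) = 600/(1425×46×10³) + 750/(1850×68×10³) = 1.512×10⁻⁵ mm/N.
Hence P = δ_free / Σ(L/AE) = 3.753/1.512×10⁻⁵ = 248.3 kN (tensile).
σ_{aluminium} = P / A = 248300 / 1850 = 134.2 MPa.

σ ≈ 134 MPa (tensile)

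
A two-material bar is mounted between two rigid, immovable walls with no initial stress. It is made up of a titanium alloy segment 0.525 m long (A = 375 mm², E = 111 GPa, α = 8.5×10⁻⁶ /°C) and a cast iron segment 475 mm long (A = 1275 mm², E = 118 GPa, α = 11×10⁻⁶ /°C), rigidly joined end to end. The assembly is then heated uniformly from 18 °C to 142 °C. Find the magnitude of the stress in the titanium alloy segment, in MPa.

σ ≈ 203 MPa (compressive)

Free thermal expansion of the whole bar: Σ αᵢΔT Lᵢ = 8.5×10⁻⁶×124×525 + 11×10⁻⁶×124×475 = 1.201 mm.
The rigid supports impose zero overall length change; the single axial force P common to all segments must satisfy P Σ Lᵢ/(AᵢEᵢ) = δ_free.
The series flexibility is Σ Lᵢ/(AᵢEᵢ) = 525/(375×111×10³) + 475/(1275×118×10³) = 1.577×10⁻⁵ mm/N.
Hence P = δ_free / Σ(L/AE) = 1.201/1.577×10⁻⁵ = 76.17 kN (compressive).
σ_{titanium alloy} = P / A = 76170 / 375 = 203.1 MPa.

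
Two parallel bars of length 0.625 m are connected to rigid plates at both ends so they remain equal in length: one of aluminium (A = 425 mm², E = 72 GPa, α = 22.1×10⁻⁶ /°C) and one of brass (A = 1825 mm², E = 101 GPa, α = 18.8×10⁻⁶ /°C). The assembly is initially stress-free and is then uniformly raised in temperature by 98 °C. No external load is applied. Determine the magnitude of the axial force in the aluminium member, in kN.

P ≈ 8.49 kN (compressive in the aluminium)

Equilibrium of a rigid end plate with no external load gives equal and opposite internal forces ±P in the two members. Since α_{aluminium} > α_{brass}, heating drives the aluminium into compression and the brass into tension.
Equating the net (thermal + elastic) strains gives |α₁ − α₂|·ΔT = P·[1/(A₁E₁) + 1/(A₂E₂)].
|α₁ − α₂|·ΔT = 3.3×10⁻⁶ × 98 = 0.0003234.
1/(A₁E₁) + 1/(A₂E₂) = 1/(425×72×10³) + 1/(1825×101×10³) = 3.81×10⁻⁸ N⁻¹.
So P = 0.0003234 / 3.81×10⁻⁸ = 8.487 kN.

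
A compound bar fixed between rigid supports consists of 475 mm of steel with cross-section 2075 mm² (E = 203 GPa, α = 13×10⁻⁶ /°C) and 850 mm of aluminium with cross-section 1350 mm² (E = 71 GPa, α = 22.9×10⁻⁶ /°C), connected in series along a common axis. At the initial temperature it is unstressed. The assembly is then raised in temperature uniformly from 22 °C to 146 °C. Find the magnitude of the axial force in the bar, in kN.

P ≈ 318 kN (compressive)

With the walls removed the bar would change length by δ_free = Σ αᵢΔT Lᵢ = 13×10⁻⁶×124×475 + 22.9×10⁻⁶×124×850 = 3.179 mm.
The rigid supports impose zero overall length change; the single axial force P common to all segments must satisfy P Σ Lᵢ/(AᵢEᵢ) = δ_free.
Σ Lᵢ/(AᵢEᵢ) = 475/(2075×203×10³) + 850/(1350×71×10³) = 9.996×10⁻⁶ mm/N.
P = 3.179 / 9.996×10⁻⁶ = 318100 N = 318.1 kN, compressive.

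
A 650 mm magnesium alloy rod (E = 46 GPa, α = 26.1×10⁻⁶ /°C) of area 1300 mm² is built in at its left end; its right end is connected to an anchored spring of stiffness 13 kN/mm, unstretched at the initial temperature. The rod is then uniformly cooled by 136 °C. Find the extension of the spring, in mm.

δ ≈ 2.02 mm

The unrestrained thermal change is αΔT L = 26.1×10⁻⁶ × 136 × 650 = 2.307 mm.
Let P be the tensile force in the spring. The rod extends elastically by PL/(AE) and the spring stretches by P/k; together these equal δ_free.
P [ L/(AE) + 1/k ] = δ_free → P [ 650/(1300×46×10³) + 1/(13×10³) ] = 2.307.
P = 2.307 / 8.779×10⁻⁵ = 26280 N.
Spring extension = P/k = 26280/(13×10³) = 2.022 mm.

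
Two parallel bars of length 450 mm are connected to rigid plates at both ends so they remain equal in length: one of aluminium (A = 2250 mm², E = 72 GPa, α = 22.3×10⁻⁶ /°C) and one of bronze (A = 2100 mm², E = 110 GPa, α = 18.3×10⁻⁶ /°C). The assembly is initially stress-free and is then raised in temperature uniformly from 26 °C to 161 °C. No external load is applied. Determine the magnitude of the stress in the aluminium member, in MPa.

σ ≈ 22.9 MPa (compressive)

The aluminium has the larger α, so on heating it would change length more than the bronze if both were free. The rigid plates force a common final length, so the aluminium is put into compression and the bronze into tension, with equal and opposite forces P (no external load).
Compatibility of the two members (thermal + elastic change equal): (α₁ − α₂)ΔT = P·[1/(A₁E₁) + 1/(A₂E₂)].
|α₁ − α₂|·ΔT = 4×10⁻⁶ × 135 = 0.00054.
1/(A₁E₁) + 1/(A₂E₂) = 1/(2250×72×10³) + 1/(2100×110×10³) = 1.05×10⁻⁸ N⁻¹.
So P = 0.00054 / 1.05×10⁻⁸ = 51.42 kN.
σ_{aluminium} = P/A₁ = 51420/2250 = 22.85 MPa, compressive.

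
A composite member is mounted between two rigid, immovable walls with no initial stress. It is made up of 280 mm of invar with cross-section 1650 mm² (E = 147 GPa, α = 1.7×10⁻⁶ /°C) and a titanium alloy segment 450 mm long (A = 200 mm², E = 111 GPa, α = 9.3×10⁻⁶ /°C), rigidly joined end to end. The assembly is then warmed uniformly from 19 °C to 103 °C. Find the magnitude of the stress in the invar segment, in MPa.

Free thermal expansion of the whole bar: Σ αᵢΔT Lᵢ = 1.7×10⁻⁶×84×280 + 9.3×10⁻⁶×84×450 = 0.3915 mm.
The walls prevent any net length change, so an axial force P (same in every segment) develops. Compatibility: P · Σ Lᵢ/(AᵢEᵢ) = δ_free.
The series flexibility is Σ Lᵢ/(AᵢEᵢ) = 280/(1650×147×10³) + 450/(200×111×10³) = 2.142×10⁻⁵ mm/N.
So P = 0.3915 / 2.142×10⁻⁵ = 18.27 kN, compressive.
σ_{invar} = P / A = 18270 / 1650 = 11.08 MPa.

σ ≈ 11.1 MPa (compressive)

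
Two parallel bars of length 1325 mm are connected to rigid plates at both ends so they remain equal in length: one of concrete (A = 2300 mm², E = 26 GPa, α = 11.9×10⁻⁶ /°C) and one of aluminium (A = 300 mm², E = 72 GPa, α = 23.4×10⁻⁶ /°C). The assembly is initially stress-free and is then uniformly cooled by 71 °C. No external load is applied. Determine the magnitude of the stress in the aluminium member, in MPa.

Equilibrium of a rigid end plate with no external load gives equal and opposite internal forces ±P in the two members. Since α_{aluminium} > α_{concrete}, cooling drives the aluminium into tension and the concrete into compression.
Compatibility of the two members (thermal + elastic change equal): (α₁ − α₂)ΔT = P·[1/(A₁E₁) + 1/(A₂E₂)].
|α₁ − α₂|·ΔT = 11.5×10⁻⁶ × 71 = 0.0008165.
1/(A₁E₁) + 1/(A₂E₂) = 1/(2300×26×10³) + 1/(300×72×10³) = 6.302×10⁻⁸ N⁻¹.
P = 0.0008165 / 6.302×10⁻⁸ = 12960 N = 12.96 kN.
σ_{aluminium} = P/A₂ = 12960/300 = 43.19 MPa, tensile.

σ ≈ 43.2 MPa (tensile)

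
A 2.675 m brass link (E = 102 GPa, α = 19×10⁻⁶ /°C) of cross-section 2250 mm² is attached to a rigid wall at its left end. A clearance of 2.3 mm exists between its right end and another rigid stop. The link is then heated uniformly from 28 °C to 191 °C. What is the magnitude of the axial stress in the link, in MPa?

Unrestrained expansion: δ_free = αΔT L = 19×10⁻⁶ × 163 × 2675 = 8.284 mm.
The gap closes (δ_free > 2.3 mm) and the wall then resists a further 8.284 − 2.3 = 5.984 mm of expansion.
Compatibility: PL/(AE) = 5.984 mm, so σ = P/A = E × (5.984/2675) = 228.2 MPa.

σ ≈ 228 MPa (compressive)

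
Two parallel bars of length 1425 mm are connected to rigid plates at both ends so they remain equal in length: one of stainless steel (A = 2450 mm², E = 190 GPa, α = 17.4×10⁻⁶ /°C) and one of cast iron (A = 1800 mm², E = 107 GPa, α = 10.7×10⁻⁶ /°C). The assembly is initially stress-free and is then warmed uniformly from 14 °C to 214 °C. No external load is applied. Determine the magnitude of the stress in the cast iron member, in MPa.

Equilibrium of a rigid end plate with no external load gives equal and opposite internal forces ±P in the two members. Since α_{stainless steel} > α_{cast iron}, heating drives the stainless steel into compression and the cast iron into tension.
Setting the final lengths equal and cancelling L: (α₁ − α₂)ΔT = P/(A₁E₁) + P/(A₂E₂).
|α₁ − α₂|·ΔT = 6.7×10⁻⁶ × 200 = 0.00134.
1/(A₁E₁) + 1/(A₂E₂) = 1/(2450×190×10³) + 1/(1800×107×10³) = 7.34×10⁻⁹ N⁻¹.
P = 0.00134 / 7.34×10⁻⁹ = 182600 N = 182.6 kN.
σ_{cast iron} = P/A₂ = 182600/1800 = 101.4 MPa, tensile.

σ ≈ 101 MPa (tensile)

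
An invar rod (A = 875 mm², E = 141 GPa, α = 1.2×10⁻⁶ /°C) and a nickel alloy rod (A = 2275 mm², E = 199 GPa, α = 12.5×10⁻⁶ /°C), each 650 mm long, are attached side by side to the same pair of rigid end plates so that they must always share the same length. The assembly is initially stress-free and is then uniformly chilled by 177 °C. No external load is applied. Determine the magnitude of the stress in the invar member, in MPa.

The nickel alloy has the larger α, so on cooling it would change length more than the invar if both were free. The rigid plates force a common final length, so the nickel alloy is put into tension and the invar into compression, with equal and opposite forces P (no external load).
Equating the net (thermal + elastic) strains gives |α₁ − α₂|·ΔT = P·[1/(A₁E₁) + 1/(A₂E₂)].
|α₁ − α₂|·ΔT = 11.3×10⁻⁶ × 177 = 0.002.
1/(A₁E₁) + 1/(A₂E₂) = 1/(875×141×10³) + 1/(2275×199×10³) = 1.031×10⁻⁸ N⁻¹.
So P = 0.002 / 1.031×10⁻⁸ = 193.9 kN.
σ_{invar} = P/A₁ = 193900/875 = 221.6 MPa, compressive.

σ ≈ 222 MPa (compressive)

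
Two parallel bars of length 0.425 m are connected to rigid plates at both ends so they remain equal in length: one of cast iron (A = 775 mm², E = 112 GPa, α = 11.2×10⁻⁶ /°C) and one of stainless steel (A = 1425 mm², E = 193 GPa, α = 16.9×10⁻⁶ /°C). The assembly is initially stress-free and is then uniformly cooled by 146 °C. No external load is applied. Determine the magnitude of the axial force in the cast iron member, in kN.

Equilibrium of a rigid end plate with no external load gives equal and opposite internal forces ±P in the two members. Since α_{stainless steel} > α_{cast iron}, cooling drives the stainless steel into tension and the cast iron into compression.
Compatibility of the two members (thermal + elastic change equal): (α₁ − α₂)ΔT = P·[1/(A₁E₁) + 1/(A₂E₂)].
|α₁ − α₂|·ΔT = 5.7×10⁻⁶ × 146 = 0.0008322.
1/(A₁E₁) + 1/(A₂E₂) = 1/(775×112×10³) + 1/(1425×193×10³) = 1.516×10⁻⁸ N⁻¹.
So P = 0.0008322 / 1.516×10⁻⁸ = 54.91 kN.

P ≈ 54.9 kN (compressive in the cast iron)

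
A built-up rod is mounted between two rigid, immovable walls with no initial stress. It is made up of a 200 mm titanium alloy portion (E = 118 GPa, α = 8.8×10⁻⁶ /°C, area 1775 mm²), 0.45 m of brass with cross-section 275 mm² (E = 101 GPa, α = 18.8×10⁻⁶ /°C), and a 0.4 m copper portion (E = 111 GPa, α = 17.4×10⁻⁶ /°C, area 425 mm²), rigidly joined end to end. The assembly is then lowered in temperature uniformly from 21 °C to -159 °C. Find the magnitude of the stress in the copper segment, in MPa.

Free thermal contraction of the whole bar: Σ αᵢΔT Lᵢ = 8.8×10⁻⁶×180×200 + 18.8×10⁻⁶×180×450 + 17.4×10⁻⁶×180×400 = 3.092 mm.
The walls prevent any net length change, so an axial force P (same in every segment) develops. Compatibility: P · Σ Lᵢ/(AᵢEᵢ) = δ_free.
Σ Lᵢ/(AᵢEᵢ) = 200/(1775×118×10³) + 450/(275×101×10³) + 400/(425×111×10³) = 2.564×10⁻⁵ mm/N.
So P = 3.092 / 2.564×10⁻⁵ = 120.6 kN, tensile.
σ_{copper} = P / A = 120600 / 425 = 283.8 MPa.

σ ≈ 284 MPa (tensile)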